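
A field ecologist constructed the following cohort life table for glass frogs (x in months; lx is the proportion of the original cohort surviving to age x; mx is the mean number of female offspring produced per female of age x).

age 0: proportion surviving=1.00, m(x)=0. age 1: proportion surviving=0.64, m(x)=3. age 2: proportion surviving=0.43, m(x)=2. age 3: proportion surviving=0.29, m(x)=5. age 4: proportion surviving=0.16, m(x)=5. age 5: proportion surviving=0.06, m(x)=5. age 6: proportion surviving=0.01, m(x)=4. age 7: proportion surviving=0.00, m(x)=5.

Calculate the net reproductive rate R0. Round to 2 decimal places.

5.37

lx·mx by age: 0, 1.92, 0.86, 1.45, 0.8, 0.3, 0.04, 0
R0 = Σ lx·mx = 5.37 → 5.37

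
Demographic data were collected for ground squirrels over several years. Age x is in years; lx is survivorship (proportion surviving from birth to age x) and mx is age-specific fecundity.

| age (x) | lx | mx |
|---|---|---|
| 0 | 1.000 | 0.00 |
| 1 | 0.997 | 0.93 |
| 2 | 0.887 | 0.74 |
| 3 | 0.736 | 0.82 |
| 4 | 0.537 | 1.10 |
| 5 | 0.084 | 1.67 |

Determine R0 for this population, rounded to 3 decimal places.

lx·mx by age: 0, 0.92721, 0.65638, 0.60352, 0.5907, 0.14028
R0 = Σ lx·mx = 2.91809 → 2.918

2.918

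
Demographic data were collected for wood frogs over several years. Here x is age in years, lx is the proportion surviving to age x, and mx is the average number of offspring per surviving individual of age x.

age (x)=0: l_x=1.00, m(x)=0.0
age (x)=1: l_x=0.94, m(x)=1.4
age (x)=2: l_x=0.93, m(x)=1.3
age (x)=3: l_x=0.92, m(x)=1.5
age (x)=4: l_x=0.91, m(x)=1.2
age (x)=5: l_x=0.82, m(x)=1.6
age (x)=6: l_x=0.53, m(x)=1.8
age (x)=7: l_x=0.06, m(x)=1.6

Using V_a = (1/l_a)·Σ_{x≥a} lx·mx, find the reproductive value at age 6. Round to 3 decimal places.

lx·mx for x ≥ 6: 0.954, 0.096 → sum = 1.05
V_6 = 1.05 / l_6 = 1.05 / 0.53 = 1.981132… → 1.981

1.981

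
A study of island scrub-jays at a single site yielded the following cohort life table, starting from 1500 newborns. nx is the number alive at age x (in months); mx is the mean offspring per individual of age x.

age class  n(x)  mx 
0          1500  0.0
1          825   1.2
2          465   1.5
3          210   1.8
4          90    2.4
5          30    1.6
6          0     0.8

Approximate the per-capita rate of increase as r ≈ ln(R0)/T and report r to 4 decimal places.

0.2218

lx = nx/n0 = nx/1500: 1, 0.55, 0.31, 0.14, 0.06, 0.02, 0
R0 = Σ lx·mx = 0 + 0.66 + 0.465 + 0.252 + 0.144 + 0.032 + 0 = 1.553
Σ x·lx·mx = 3.082; T = 3.082/1.553 = 1.98455…
r ≈ ln(R0)/T = ln(1.553)/1.98455… = 0.221808… → 0.2218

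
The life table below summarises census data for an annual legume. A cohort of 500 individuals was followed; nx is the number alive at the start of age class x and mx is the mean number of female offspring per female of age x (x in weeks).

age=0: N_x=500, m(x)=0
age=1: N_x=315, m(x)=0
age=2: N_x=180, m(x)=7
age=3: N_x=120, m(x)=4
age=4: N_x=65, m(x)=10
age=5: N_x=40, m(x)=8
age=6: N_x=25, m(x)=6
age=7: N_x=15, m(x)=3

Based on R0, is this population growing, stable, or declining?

lx = nx/n0 = nx/500: 1, 0.63, 0.36, 0.24, 0.13, 0.08, 0.05, 0.03
R0 = Σ lx·mx = 0 + 0 + 2.52 + 0.96 + 1.3 + 0.64 + 0.3 + 0.09 = 5.81
R0 > 1, so the population is growing.

growing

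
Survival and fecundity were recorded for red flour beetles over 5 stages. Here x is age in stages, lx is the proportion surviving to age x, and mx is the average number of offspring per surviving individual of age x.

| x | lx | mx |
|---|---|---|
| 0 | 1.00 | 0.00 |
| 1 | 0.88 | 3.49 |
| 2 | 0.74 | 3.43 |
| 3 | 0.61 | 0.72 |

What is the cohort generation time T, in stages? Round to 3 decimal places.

lx·mx: 0, 3.0712, 2.5382, 0.4392 → R0 = 6.0486
x·lx·mx: 0, 3.0712, 5.0764, 1.3176 → Σ = 9.4652
T = 9.4652 / 6.0486 = 1.564858… → 1.565

1.565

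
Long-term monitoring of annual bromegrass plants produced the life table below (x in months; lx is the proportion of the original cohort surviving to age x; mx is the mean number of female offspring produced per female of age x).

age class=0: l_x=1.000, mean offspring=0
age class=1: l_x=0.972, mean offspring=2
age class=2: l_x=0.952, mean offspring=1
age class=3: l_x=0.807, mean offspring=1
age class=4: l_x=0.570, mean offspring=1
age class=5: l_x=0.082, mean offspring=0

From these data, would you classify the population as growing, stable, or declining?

growing

R0 = Σ lx·mx = 0 + 1.944 + 0.952 + 0.807 + 0.57 + 0 = 4.273
R0 > 1, so the population is growing.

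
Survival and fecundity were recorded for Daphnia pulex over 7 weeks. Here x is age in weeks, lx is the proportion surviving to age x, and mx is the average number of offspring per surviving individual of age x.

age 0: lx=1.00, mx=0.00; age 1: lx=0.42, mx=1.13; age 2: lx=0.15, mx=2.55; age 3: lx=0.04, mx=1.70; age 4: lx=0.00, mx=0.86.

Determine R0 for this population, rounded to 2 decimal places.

0.93

lx·mx by age: 0, 0.4746, 0.3825, 0.068, 0
R0 = Σ lx·mx = 0.9251 → 0.93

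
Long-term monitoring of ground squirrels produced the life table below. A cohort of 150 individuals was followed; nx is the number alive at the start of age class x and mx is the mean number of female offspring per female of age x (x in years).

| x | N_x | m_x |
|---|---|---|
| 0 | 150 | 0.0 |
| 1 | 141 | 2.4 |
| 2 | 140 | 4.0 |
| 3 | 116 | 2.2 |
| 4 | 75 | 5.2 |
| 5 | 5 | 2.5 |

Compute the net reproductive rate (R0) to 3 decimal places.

10.374

lx = nx/n0 = nx/150: 1, 0.94, 0.93333…, 0.77333…, 0.5, 0.03333…
lx·mx by age: 0, 2.256, 3.733333…, 1.701333…, 2.6, 0.083333…
R0 = Σ lx·mx = 10.374… → 10.374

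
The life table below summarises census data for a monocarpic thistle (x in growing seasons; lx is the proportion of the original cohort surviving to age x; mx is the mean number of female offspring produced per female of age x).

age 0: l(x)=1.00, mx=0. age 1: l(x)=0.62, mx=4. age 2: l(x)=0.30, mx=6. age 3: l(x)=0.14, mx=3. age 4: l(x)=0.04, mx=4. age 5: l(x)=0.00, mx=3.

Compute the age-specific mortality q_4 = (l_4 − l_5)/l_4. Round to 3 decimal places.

1.000

q_4 = (l_4 − l_5) / l_4 = (0.04 − 0) / 0.04
     = 0.04 / 0.04 = 1 → 1.000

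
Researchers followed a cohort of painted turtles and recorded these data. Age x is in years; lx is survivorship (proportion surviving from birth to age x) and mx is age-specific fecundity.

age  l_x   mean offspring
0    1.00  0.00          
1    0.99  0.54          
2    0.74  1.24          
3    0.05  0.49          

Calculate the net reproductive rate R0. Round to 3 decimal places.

1.477

lx·mx by age: 0, 0.5346, 0.9176, 0.0245
R0 = Σ lx·mx = 1.4767 → 1.477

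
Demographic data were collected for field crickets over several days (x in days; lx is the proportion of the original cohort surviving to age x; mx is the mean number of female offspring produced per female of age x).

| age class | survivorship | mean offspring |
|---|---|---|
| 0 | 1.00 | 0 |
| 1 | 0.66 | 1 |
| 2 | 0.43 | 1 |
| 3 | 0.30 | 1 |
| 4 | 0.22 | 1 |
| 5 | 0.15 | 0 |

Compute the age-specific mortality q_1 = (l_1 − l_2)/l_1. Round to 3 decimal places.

q_1 = (l_1 − l_2) / l_1 = (0.66 − 0.43) / 0.66
     = 0.23 / 0.66 = 0.348485… → 0.348

0.348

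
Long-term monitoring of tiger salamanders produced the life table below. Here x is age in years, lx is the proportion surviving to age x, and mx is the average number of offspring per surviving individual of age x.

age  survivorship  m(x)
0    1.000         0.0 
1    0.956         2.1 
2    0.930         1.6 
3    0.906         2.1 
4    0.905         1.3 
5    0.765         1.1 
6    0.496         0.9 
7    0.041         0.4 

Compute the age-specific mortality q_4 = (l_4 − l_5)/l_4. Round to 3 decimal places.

q_4 = (l_4 − l_5) / l_4 = (0.905 − 0.765) / 0.905
     = 0.14 / 0.905 = 0.154696… → 0.155

0.155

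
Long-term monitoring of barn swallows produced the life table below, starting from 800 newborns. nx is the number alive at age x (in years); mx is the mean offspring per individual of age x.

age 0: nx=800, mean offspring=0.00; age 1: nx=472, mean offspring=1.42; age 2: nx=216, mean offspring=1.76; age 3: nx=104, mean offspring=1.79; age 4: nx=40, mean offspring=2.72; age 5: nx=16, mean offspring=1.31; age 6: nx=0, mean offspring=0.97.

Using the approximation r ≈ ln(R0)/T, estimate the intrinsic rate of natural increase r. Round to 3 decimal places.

0.289

lx = nx/n0 = nx/800: 1, 0.59, 0.27, 0.13, 0.05, 0.02, 0
R0 = Σ lx·mx = 0 + 0.8378 + 0.4752 + 0.2327 + 0.136 + 0.0262 + 0 = 1.7079
Σ x·lx·mx = 3.1613; T = 3.1613/1.7079 = 1.85099…
r ≈ ln(R0)/T = ln(1.7079)/1.85099… = 0.28918… → 0.289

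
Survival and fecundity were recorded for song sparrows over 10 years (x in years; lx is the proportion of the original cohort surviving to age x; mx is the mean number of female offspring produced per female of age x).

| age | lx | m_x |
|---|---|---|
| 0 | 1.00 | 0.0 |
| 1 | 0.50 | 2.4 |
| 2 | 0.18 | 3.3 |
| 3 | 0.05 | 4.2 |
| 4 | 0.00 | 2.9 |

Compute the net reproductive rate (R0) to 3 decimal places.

2.004

lx·mx by age: 0, 1.2, 0.594, 0.21, 0
R0 = Σ lx·mx = 2.004 → 2.004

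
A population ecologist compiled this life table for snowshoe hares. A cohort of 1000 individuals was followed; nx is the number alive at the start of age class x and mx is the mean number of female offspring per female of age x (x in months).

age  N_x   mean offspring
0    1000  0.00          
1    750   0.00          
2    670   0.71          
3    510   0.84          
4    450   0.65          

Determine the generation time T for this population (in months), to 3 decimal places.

lx = nx/n0 = nx/1000: 1, 0.75, 0.67, 0.51, 0.45
lx·mx: 0, 0, 0.4757, 0.4284, 0.2925 → R0 = 1.1966
x·lx·mx: 0, 0, 0.9514, 1.2852, 1.17 → Σ = 3.4066
T = 3.4066 / 1.1966 = 2.8469… → 2.847

2.847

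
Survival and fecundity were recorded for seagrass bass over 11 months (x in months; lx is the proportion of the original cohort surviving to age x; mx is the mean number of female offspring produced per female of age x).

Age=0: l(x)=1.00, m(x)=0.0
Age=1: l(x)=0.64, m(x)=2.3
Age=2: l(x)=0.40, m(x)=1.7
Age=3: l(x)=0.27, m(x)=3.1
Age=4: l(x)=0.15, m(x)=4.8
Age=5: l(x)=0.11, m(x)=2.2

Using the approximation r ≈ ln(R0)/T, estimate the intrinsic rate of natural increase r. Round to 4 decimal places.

R0 = Σ lx·mx = 0 + 1.472 + 0.68 + 0.837 + 0.72 + 0.242 = 3.951
Σ x·lx·mx = 9.433; T = 9.433/3.951 = 2.3875…
r ≈ ln(R0)/T = ln(3.951)/2.3875… = 0.575485… → 0.5755

0.5755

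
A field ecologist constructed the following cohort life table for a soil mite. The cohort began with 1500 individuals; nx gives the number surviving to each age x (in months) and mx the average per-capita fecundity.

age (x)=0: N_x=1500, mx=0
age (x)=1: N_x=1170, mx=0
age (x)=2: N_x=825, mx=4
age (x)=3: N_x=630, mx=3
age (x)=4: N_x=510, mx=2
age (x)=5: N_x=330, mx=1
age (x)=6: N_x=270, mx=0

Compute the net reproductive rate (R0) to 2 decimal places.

lx = nx/n0 = nx/1500: 1, 0.78, 0.55, 0.42, 0.34, 0.22, 0.18
lx·mx by age: 0, 0, 2.2, 1.26, 0.68, 0.22, 0
R0 = Σ lx·mx = 4.36 → 4.36

4.36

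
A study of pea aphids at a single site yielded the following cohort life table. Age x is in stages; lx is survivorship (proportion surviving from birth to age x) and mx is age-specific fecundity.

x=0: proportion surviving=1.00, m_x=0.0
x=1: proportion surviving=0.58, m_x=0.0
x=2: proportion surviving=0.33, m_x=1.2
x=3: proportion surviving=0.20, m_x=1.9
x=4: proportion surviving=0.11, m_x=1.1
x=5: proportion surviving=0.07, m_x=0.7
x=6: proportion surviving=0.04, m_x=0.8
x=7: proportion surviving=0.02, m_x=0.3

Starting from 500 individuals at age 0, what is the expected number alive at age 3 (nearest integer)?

100

Expected survivors = N0 · l_3 = 500 × 0.20 = 100 → 100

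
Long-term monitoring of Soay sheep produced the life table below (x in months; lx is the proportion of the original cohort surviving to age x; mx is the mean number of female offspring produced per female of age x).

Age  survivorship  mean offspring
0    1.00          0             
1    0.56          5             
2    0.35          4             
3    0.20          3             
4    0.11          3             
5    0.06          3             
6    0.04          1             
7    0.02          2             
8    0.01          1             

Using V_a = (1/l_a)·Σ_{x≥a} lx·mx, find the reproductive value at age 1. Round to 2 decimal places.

9.64

lx·mx for x ≥ 1: 2.8, 1.4, 0.6, 0.33, 0.18, 0.04, 0.04, 0.01 → sum = 5.4
V_1 = 5.4 / l_1 = 5.4 / 0.56 = 9.642857… → 9.64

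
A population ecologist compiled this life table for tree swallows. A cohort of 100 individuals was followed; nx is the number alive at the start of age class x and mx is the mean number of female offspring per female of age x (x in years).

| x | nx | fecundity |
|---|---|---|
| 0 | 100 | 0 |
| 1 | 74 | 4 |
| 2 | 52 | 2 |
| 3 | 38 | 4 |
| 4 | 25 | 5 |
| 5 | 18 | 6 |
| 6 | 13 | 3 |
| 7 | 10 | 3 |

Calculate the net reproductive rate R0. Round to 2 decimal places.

lx = nx/n0 = nx/100: 1, 0.74, 0.52, 0.38, 0.25, 0.18, 0.13, 0.1
lx·mx by age: 0, 2.96, 1.04, 1.52, 1.25, 1.08, 0.39, 0.3
R0 = Σ lx·mx = 8.54 → 8.54

8.54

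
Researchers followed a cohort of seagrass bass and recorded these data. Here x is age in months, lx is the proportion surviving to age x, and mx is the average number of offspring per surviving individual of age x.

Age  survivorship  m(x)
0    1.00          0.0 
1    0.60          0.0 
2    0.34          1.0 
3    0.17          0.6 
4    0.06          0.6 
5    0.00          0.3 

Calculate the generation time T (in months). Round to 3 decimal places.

2.364

lx·mx: 0, 0, 0.34, 0.102, 0.036, 0 → R0 = 0.478
x·lx·mx: 0, 0, 0.68, 0.306, 0.144, 0 → Σ = 1.13
T = 1.13 / 0.478 = 2.364017… → 2.364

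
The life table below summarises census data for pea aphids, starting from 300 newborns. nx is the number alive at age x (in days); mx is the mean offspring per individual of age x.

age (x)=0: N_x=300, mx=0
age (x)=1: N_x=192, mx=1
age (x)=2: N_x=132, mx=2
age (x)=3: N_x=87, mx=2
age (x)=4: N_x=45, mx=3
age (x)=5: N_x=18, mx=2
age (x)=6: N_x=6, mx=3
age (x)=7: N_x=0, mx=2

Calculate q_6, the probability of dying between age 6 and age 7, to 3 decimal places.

1.000

lx = nx/n0 = nx/300: 1, 0.64, 0.44, 0.29, 0.15, 0.06, 0.02, 0
q_6 = (l_6 − l_7) / l_6 = (0.02 − 0) / 0.02
     = 0.02 / 0.02 = 1 → 1.000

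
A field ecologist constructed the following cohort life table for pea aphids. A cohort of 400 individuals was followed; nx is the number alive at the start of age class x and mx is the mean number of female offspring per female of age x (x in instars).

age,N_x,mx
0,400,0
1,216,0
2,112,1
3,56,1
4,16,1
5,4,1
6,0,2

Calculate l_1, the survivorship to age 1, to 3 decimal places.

0.540

l_1 = n_1/n_0 = 216/400 = 0.54 → 0.540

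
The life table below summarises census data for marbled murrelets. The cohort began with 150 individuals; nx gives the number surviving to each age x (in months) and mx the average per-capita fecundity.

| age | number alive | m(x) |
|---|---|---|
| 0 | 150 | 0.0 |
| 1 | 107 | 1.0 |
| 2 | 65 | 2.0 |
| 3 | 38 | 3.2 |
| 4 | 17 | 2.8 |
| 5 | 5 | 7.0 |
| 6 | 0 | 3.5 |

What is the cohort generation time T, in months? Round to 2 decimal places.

2.49

lx = nx/n0 = nx/150: 1, 0.71333…, 0.43333…, 0.25333…, 0.11333…, 0.03333…, 0
lx·mx: 0, 0.713333…, 0.866667…, 0.810667…, 0.317333…, 0.233333…, 0 → R0 = 2.941333…
x·lx·mx: 0, 0.713333…, 1.733333…, 2.432…, 1.269333…, 1.166667…, 0 → Σ = 7.314667…
T = 7.314667… / 2.941333… = 2.486854… → 2.49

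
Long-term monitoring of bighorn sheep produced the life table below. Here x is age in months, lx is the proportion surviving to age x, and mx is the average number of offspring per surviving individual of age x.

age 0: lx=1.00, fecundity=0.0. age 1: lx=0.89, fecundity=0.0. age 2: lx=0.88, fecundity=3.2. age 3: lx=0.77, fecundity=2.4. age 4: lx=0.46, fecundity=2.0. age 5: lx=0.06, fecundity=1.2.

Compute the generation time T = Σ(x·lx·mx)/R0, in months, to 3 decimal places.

lx·mx: 0, 0, 2.816, 1.848, 0.92, 0.072 → R0 = 5.656
x·lx·mx: 0, 0, 5.632, 5.544, 3.68, 0.36 → Σ = 15.216
T = 15.216 / 5.656 = 2.69024… → 2.690

2.690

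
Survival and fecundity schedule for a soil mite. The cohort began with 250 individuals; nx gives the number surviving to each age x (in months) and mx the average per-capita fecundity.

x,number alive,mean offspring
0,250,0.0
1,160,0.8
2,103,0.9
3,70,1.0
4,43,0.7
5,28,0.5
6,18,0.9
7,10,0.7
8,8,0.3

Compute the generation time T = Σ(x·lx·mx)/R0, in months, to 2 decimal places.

2.44

lx = nx/n0 = nx/250: 1, 0.64, 0.412, 0.28, 0.172, 0.112, 0.072, 0.04, 0.032
lx·mx: 0, 0.512, 0.3708, 0.28, 0.1204, 0.056, 0.0648, 0.028, 0.0096 → R0 = 1.4416
x·lx·mx: 0, 0.512, 0.7416, 0.84, 0.4816, 0.28, 0.3888, 0.196, 0.0768 → Σ = 3.5168
T = 3.5168 / 1.4416 = 2.439512… → 2.44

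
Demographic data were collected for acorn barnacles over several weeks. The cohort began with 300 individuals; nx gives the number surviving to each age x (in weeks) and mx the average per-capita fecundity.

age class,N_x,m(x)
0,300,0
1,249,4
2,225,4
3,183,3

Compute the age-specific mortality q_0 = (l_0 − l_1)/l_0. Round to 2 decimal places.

0.17

lx = nx/n0 = nx/300: 1, 0.83, 0.75, 0.61
q_0 = (l_0 − l_1) / l_0 = (1 − 0.83) / 1
     = 0.17 / 1 = 0.17 → 0.17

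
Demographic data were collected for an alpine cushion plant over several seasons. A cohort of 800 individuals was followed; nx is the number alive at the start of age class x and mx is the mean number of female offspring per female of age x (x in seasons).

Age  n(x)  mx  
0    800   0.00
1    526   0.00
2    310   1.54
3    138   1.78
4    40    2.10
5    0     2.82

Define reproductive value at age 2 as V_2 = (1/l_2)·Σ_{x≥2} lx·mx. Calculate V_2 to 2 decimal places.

lx = nx/n0 = nx/800: 1, 0.6575, 0.3875, 0.1725, 0.05, 0
lx·mx for x ≥ 2: 0.59675, 0.30705, 0.105, 0 → sum = 1.0088
V_2 = 1.0088 / l_2 = 1.0088 / 0.3875 = 2.603355… → 2.60

2.60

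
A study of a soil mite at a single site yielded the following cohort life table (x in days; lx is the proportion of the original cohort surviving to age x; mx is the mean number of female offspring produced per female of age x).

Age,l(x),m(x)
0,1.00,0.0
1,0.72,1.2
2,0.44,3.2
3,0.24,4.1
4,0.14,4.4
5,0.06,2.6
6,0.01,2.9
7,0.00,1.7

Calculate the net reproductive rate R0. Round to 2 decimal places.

4.06

lx·mx by age: 0, 0.864, 1.408, 0.984, 0.616, 0.156, 0.029, 0
R0 = Σ lx·mx = 4.057 → 4.06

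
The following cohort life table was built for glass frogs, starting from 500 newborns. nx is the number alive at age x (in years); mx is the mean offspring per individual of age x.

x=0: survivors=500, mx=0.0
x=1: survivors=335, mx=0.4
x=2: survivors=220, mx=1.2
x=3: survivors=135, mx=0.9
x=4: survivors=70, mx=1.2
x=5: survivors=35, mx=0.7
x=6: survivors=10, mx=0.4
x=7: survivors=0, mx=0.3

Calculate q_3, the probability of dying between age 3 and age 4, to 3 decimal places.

0.481

lx = nx/n0 = nx/500: 1, 0.67, 0.44, 0.27, 0.14, 0.07, 0.02, 0
q_3 = (l_3 − l_4) / l_3 = (0.27 − 0.14) / 0.27
     = 0.13 / 0.27 = 0.481481… → 0.481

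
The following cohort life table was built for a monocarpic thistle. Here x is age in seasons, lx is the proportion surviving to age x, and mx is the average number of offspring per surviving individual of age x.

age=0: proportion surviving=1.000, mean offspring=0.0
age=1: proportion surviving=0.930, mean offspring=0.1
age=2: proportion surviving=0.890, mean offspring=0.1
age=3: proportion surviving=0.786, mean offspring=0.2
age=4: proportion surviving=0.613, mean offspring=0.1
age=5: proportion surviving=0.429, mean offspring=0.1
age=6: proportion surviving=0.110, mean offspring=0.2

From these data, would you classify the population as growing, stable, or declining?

declining

R0 = Σ lx·mx = 0 + 0.093 + 0.089 + 0.1572 + 0.0613 + 0.0429 + 0.022 = 0.4654
R0 < 1, so the population is declining.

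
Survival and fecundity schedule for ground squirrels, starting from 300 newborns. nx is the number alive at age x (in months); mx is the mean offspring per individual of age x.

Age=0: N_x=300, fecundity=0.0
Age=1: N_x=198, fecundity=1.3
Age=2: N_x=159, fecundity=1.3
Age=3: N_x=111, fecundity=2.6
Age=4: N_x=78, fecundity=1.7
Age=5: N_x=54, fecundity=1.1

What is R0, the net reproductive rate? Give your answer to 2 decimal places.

3.15

lx = nx/n0 = nx/300: 1, 0.66, 0.53, 0.37, 0.26, 0.18
lx·mx by age: 0, 0.858, 0.689, 0.962, 0.442, 0.198
R0 = Σ lx·mx = 3.149 → 3.15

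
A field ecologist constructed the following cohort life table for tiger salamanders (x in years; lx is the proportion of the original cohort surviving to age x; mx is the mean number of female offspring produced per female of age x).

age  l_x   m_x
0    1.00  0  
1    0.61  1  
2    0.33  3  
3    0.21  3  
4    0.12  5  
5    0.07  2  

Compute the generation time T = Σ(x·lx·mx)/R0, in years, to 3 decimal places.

2.552

lx·mx: 0, 0.61, 0.99, 0.63, 0.6, 0.14 → R0 = 2.97
x·lx·mx: 0, 0.61, 1.98, 1.89, 2.4, 0.7 → Σ = 7.58
T = 7.58 / 2.97 = 2.552189… → 2.552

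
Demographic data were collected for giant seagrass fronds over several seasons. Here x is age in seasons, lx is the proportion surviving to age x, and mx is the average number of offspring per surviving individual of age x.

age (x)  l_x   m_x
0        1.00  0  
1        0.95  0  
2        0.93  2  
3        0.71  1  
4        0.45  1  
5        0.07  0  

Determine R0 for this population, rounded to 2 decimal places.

3.02

lx·mx by age: 0, 0, 1.86, 0.71, 0.45, 0
R0 = Σ lx·mx = 3.02 → 3.02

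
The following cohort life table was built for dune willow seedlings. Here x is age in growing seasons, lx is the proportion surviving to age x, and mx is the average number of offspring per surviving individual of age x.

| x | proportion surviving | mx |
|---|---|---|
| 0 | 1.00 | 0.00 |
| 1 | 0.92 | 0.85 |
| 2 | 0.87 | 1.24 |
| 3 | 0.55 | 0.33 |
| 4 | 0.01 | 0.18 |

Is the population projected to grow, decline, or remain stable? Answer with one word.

growing

R0 = Σ lx·mx = 0 + 0.782 + 1.0788 + 0.1815 + 0.0018 = 2.0441
R0 > 1, so the population is growing.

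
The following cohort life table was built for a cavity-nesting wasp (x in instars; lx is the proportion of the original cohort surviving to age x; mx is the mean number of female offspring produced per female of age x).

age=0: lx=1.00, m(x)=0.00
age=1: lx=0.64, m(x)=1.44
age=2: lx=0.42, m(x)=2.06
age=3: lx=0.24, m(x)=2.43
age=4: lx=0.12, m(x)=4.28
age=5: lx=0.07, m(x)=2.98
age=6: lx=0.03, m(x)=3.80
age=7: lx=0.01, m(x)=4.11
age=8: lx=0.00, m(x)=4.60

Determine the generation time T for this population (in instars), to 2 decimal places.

lx·mx: 0, 0.9216, 0.8652, 0.5832, 0.5136, 0.2086, 0.114, 0.0411, 0 → R0 = 3.2473
x·lx·mx: 0, 0.9216, 1.7304, 1.7496, 2.0544, 1.043, 0.684, 0.2877, 0 → Σ = 8.4707
T = 8.4707 / 3.2473 = 2.608536… → 2.61

2.61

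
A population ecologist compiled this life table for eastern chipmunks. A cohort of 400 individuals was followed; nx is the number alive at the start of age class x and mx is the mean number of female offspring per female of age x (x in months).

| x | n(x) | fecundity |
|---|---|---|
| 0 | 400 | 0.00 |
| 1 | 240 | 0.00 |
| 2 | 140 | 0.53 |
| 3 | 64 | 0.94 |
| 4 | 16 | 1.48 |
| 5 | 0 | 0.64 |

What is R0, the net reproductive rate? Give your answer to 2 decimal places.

0.40

lx = nx/n0 = nx/400: 1, 0.6, 0.35, 0.16, 0.04, 0
lx·mx by age: 0, 0, 0.1855, 0.1504, 0.0592, 0
R0 = Σ lx·mx = 0.3951 → 0.40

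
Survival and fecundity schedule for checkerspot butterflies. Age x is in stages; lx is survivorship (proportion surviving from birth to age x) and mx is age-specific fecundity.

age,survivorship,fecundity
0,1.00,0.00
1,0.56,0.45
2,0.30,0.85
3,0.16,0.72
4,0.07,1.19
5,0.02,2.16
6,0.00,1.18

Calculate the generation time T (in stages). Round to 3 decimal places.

lx·mx: 0, 0.252, 0.255, 0.1152, 0.0833, 0.0432, 0 → R0 = 0.7487
x·lx·mx: 0, 0.252, 0.51, 0.3456, 0.3332, 0.216, 0 → Σ = 1.6568
T = 1.6568 / 0.7487 = 2.212902… → 2.213

2.213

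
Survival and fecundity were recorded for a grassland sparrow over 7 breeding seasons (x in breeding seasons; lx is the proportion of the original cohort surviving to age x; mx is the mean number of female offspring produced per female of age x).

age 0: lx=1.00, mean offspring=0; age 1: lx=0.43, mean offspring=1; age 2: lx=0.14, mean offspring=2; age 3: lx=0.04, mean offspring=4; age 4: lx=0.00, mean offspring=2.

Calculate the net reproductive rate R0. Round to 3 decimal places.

0.870

lx·mx by age: 0, 0.43, 0.28, 0.16, 0
R0 = Σ lx·mx = 0.87 → 0.870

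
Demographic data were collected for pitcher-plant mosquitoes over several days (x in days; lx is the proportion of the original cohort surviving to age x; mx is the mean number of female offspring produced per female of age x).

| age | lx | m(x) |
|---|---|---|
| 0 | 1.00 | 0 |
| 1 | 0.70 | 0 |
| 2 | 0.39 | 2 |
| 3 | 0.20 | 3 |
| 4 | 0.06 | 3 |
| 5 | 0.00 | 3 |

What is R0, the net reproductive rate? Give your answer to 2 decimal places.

lx·mx by age: 0, 0, 0.78, 0.6, 0.18, 0
R0 = Σ lx·mx = 1.56 → 1.56

1.56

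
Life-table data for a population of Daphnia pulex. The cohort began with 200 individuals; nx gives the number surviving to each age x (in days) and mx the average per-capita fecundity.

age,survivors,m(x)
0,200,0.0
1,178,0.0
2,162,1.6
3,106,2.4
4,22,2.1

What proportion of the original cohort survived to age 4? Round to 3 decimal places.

0.110

l_4 = n_4/n_0 = 22/200 = 0.11 → 0.110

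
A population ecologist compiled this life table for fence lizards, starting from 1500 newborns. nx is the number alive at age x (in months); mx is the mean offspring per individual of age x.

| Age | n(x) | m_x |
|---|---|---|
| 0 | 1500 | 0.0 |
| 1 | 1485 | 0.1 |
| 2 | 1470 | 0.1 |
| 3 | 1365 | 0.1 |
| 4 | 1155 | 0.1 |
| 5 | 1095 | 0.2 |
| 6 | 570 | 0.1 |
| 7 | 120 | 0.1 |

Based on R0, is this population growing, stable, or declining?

declining

lx = nx/n0 = nx/1500: 1, 0.99, 0.98, 0.91, 0.77, 0.73, 0.38, 0.08
R0 = Σ lx·mx = 0 + 0.099 + 0.098 + 0.091 + 0.077 + 0.146 + 0.038 + 0.008 = 0.557
R0 < 1, so the population is declining.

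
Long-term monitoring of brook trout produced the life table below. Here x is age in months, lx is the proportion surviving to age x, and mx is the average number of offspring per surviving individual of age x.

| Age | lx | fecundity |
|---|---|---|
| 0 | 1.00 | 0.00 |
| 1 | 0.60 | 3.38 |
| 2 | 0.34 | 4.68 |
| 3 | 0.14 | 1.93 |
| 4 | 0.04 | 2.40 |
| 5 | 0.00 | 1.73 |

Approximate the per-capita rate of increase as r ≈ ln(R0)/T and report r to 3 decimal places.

0.860

R0 = Σ lx·mx = 0 + 2.028 + 1.5912 + 0.2702 + 0.096 + 0 = 3.9854
Σ x·lx·mx = 6.405; T = 6.405/3.9854 = 1.60712…
r ≈ ln(R0)/T = ln(3.9854)/1.60712… = 0.86032… → 0.860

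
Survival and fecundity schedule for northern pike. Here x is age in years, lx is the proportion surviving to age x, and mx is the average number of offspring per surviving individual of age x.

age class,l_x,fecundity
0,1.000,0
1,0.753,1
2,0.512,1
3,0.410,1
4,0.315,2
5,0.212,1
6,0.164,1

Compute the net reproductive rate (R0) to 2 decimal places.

2.68

lx·mx by age: 0, 0.753, 0.512, 0.41, 0.63, 0.212, 0.164
R0 = Σ lx·mx = 2.681 → 2.68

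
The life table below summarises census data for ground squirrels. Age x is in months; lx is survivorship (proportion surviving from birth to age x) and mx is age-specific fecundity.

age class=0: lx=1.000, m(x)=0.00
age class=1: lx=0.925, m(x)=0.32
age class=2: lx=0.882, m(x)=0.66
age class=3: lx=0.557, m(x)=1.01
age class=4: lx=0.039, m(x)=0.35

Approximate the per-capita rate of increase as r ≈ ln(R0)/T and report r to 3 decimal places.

0.170

R0 = Σ lx·mx = 0 + 0.296 + 0.58212 + 0.56257 + 0.01365 = 1.45434
Σ x·lx·mx = 3.20255; T = 3.20255/1.45434 = 2.20206…
r ≈ ln(R0)/T = ln(1.45434)/2.20206… = 0.17009… → 0.170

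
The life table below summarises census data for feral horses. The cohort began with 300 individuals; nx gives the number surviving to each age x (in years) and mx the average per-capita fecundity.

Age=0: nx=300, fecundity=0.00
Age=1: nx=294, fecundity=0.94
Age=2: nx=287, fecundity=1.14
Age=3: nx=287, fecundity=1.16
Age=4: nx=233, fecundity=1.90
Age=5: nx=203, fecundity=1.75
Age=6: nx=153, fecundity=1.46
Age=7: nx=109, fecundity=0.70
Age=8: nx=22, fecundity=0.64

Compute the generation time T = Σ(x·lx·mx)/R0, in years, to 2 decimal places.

3.64

lx = nx/n0 = nx/300: 1, 0.98, 0.95667…, 0.95667…, 0.77667…, 0.67667…, 0.51, 0.36333…, 0.07333…
lx·mx: 0, 0.9212, 1.0906…, 1.109733…, 1.475667…, 1.184167…, 0.7446, 0.254333…, 0.046933… → R0 = 6.827233…
x·lx·mx: 0, 0.9212, 2.1812…, 3.3292…, 5.902667…, 5.920833…, 4.4676, 1.780333…, 0.375467… → Σ = 24.8785…
T = 24.8785… / 6.827233… = 3.644009… → 3.64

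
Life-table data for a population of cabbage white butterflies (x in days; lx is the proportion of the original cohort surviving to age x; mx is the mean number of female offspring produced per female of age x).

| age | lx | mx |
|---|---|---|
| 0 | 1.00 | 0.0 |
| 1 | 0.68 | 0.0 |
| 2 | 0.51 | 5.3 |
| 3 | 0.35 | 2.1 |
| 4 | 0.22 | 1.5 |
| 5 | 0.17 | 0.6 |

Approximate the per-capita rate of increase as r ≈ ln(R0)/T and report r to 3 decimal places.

0.555

R0 = Σ lx·mx = 0 + 0 + 2.703 + 0.735 + 0.33 + 0.102 = 3.87
Σ x·lx·mx = 9.441; T = 9.441/3.87 = 2.43953…
r ≈ ln(R0)/T = ln(3.87)/2.43953… = 0.55472… → 0.555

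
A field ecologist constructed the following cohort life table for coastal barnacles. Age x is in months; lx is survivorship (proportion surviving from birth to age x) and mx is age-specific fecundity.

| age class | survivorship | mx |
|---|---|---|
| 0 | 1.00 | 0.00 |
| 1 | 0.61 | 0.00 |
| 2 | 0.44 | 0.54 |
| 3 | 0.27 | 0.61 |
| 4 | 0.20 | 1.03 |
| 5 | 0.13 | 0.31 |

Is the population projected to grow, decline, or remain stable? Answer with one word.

R0 = Σ lx·mx = 0 + 0 + 0.2376 + 0.1647 + 0.206 + 0.0403 = 0.6486
R0 < 1, so the population is declining.

declining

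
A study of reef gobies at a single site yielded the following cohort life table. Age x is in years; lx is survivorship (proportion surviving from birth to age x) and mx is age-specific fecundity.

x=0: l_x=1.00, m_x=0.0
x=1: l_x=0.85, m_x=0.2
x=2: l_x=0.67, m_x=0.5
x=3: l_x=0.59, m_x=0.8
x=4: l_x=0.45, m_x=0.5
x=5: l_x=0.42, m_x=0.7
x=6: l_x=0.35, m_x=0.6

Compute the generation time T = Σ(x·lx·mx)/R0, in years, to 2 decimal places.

lx·mx: 0, 0.17, 0.335, 0.472, 0.225, 0.294, 0.21 → R0 = 1.706
x·lx·mx: 0, 0.17, 0.67, 1.416, 0.9, 1.47, 1.26 → Σ = 5.886
T = 5.886 / 1.706 = 3.450176… → 3.45

3.45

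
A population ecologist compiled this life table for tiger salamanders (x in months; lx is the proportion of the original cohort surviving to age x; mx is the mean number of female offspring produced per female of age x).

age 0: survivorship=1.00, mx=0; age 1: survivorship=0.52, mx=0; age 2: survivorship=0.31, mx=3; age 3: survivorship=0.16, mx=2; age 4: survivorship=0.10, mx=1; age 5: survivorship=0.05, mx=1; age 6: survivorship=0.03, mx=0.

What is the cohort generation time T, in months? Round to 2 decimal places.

lx·mx: 0, 0, 0.93, 0.32, 0.1, 0.05, 0 → R0 = 1.4
x·lx·mx: 0, 0, 1.86, 0.96, 0.4, 0.25, 0 → Σ = 3.47
T = 3.47 / 1.4 = 2.478571… → 2.48

2.48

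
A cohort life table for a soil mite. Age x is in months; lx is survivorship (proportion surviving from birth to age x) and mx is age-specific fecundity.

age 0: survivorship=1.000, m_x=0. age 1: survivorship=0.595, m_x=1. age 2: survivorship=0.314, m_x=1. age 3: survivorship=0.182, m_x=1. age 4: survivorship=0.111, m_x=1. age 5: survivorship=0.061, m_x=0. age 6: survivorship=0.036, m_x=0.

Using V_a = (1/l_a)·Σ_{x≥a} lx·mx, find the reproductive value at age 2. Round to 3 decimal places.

lx·mx for x ≥ 2: 0.314, 0.182, 0.111, 0, 0 → sum = 0.607
V_2 = 0.607 / l_2 = 0.607 / 0.314 = 1.933121… → 1.933

1.933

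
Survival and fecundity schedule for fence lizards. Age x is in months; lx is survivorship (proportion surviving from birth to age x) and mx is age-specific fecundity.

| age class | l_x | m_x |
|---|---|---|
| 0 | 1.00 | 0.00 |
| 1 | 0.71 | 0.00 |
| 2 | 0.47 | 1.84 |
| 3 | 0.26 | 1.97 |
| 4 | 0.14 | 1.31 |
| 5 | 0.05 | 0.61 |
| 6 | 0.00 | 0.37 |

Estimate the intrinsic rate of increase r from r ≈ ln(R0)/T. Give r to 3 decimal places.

R0 = Σ lx·mx = 0 + 0 + 0.8648 + 0.5122 + 0.1834 + 0.0305 + 0 = 1.5909
Σ x·lx·mx = 4.1523; T = 4.1523/1.5909 = 2.61003…
r ≈ ln(R0)/T = ln(1.5909)/2.61003… = 0.17789… → 0.178

0.178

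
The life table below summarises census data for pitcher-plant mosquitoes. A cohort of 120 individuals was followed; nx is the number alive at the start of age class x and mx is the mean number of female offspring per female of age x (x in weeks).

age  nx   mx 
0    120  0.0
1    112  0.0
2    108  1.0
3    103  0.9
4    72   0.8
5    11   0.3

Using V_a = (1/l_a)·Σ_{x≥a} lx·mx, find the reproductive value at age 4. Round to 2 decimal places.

0.85

lx = nx/n0 = nx/120: 1, 0.93333…, 0.9, 0.85833…, 0.6, 0.09167…
lx·mx for x ≥ 4: 0.48, 0.0275… → sum = 0.5075…
V_4 = 0.5075… / l_4 = 0.5075… / 0.6 = 0.845833… → 0.85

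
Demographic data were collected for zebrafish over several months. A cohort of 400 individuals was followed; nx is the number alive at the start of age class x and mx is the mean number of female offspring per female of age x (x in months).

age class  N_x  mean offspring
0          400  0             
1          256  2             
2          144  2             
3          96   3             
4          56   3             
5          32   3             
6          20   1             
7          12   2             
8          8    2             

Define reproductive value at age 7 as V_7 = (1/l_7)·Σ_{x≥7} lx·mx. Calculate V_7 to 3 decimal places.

3.333

lx = nx/n0 = nx/400: 1, 0.64, 0.36, 0.24, 0.14, 0.08, 0.05, 0.03, 0.02
lx·mx for x ≥ 7: 0.06, 0.04 → sum = 0.1
V_7 = 0.1 / l_7 = 0.1 / 0.03 = 3.333333… → 3.333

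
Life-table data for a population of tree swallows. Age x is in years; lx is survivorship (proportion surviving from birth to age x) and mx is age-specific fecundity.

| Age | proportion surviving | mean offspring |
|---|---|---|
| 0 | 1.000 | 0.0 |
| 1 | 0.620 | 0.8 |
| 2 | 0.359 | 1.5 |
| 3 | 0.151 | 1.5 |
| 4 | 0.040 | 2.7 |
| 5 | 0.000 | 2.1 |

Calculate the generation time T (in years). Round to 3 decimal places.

lx·mx: 0, 0.496, 0.5385, 0.2265, 0.108, 0 → R0 = 1.369
x·lx·mx: 0, 0.496, 1.077, 0.6795, 0.432, 0 → Σ = 2.6845
T = 2.6845 / 1.369 = 1.96092… → 1.961

1.961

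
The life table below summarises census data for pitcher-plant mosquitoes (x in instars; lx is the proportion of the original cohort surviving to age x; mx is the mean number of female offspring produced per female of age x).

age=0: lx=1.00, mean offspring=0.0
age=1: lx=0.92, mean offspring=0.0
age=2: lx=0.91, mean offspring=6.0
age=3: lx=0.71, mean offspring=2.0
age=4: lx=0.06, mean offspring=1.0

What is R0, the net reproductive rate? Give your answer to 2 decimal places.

6.94

lx·mx by age: 0, 0, 5.46, 1.42, 0.06
R0 = Σ lx·mx = 6.94 → 6.94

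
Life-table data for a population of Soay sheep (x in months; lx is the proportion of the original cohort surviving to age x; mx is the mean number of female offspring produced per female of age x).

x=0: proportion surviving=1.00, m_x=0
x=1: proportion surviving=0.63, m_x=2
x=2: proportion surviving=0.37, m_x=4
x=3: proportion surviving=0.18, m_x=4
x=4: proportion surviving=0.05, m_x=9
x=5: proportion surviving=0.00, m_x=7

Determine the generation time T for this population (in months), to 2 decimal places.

lx·mx: 0, 1.26, 1.48, 0.72, 0.45, 0 → R0 = 3.91
x·lx·mx: 0, 1.26, 2.96, 2.16, 1.8, 0 → Σ = 8.18
T = 8.18 / 3.91 = 2.092072… → 2.09

2.09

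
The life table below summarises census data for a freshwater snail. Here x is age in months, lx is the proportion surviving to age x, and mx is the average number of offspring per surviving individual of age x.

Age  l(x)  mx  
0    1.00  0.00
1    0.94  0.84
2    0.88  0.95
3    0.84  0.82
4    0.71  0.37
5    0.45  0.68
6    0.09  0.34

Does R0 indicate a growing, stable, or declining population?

growing

R0 = Σ lx·mx = 0 + 0.7896 + 0.836 + 0.6888 + 0.2627 + 0.306 + 0.0306 = 2.9137
R0 > 1, so the population is growing.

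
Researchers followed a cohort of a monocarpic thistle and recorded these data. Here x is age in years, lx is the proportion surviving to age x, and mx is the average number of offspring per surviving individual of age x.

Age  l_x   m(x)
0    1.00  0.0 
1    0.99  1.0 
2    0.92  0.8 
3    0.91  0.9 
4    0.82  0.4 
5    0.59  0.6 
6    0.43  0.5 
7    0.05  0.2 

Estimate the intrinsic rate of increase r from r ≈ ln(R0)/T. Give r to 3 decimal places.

0.457

R0 = Σ lx·mx = 0 + 0.99 + 0.736 + 0.819 + 0.328 + 0.354 + 0.215 + 0.01 = 3.452
Σ x·lx·mx = 9.361; T = 9.361/3.452 = 2.71176…
r ≈ ln(R0)/T = ln(3.452)/2.71176… = 0.45688… → 0.457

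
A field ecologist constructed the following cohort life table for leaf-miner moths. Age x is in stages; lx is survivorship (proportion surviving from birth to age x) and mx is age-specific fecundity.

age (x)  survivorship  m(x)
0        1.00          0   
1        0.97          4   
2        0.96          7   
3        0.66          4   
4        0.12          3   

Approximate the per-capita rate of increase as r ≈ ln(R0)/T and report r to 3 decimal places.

1.330

R0 = Σ lx·mx = 0 + 3.88 + 6.72 + 2.64 + 0.36 = 13.6
Σ x·lx·mx = 26.68; T = 26.68/13.6 = 1.96176…
r ≈ ln(R0)/T = ln(13.6)/1.96176… = 1.33047… → 1.330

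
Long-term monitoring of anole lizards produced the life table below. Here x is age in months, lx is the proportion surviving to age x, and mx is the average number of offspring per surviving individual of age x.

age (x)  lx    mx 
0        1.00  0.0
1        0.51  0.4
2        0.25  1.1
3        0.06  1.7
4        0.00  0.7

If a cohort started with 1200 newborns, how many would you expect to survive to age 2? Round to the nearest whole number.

Expected survivors = N0 · l_2 = 1200 × 0.25 = 300 → 300

300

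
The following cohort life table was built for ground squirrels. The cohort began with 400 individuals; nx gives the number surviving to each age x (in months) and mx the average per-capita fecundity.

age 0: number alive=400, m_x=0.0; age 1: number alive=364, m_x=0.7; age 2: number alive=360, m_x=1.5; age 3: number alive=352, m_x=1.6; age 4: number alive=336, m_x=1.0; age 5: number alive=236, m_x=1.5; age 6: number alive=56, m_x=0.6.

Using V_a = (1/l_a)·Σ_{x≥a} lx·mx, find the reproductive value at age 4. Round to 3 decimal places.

lx = nx/n0 = nx/400: 1, 0.91, 0.9, 0.88, 0.84, 0.59, 0.14
lx·mx for x ≥ 4: 0.84, 0.885, 0.084 → sum = 1.809
V_4 = 1.809 / l_4 = 1.809 / 0.84 = 2.153571… → 2.154

2.154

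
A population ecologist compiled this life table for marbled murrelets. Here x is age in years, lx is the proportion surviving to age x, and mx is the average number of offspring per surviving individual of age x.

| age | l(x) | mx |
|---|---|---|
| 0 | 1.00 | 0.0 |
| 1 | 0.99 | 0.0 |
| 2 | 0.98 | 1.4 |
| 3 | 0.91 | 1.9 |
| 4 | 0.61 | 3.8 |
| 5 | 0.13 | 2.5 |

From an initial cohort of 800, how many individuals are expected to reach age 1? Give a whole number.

792

Expected survivors = N0 · l_1 = 800 × 0.99 = 792 → 792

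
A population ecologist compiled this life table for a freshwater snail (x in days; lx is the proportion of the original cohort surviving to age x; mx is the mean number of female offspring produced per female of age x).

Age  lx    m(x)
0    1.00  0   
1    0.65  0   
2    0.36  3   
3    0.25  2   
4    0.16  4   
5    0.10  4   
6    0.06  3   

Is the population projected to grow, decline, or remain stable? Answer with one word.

growing

R0 = Σ lx·mx = 0 + 0 + 1.08 + 0.5 + 0.64 + 0.4 + 0.18 = 2.8
R0 > 1, so the population is growing.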